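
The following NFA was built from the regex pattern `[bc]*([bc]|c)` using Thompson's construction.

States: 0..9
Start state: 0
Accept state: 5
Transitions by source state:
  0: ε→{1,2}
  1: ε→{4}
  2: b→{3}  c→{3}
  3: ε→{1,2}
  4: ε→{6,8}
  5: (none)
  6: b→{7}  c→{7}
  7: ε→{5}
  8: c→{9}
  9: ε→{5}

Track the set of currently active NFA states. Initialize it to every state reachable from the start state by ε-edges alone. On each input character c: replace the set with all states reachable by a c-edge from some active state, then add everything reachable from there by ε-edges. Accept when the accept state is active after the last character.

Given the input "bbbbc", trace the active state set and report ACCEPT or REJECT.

initial (ε-close {0}): {0,1,2,4,6,8}
'b' @ 1: {1,2,3,4,5,6,7,8}  (accept∈set)
'b' @ 2: {1,2,3,4,5,6,7,8}  (accept∈set)
'b' @ 3: {1,2,3,4,5,6,7,8}  (accept∈set)
'b' @ 4: {1,2,3,4,5,6,7,8}  (accept∈set)
'c' @ 5: {1,2,3,4,5,6,7,8,9}  (accept∈set)
after full input: {1,2,3,4,5,6,7,8,9}  (accept=5 in)

Answer: ACCEPT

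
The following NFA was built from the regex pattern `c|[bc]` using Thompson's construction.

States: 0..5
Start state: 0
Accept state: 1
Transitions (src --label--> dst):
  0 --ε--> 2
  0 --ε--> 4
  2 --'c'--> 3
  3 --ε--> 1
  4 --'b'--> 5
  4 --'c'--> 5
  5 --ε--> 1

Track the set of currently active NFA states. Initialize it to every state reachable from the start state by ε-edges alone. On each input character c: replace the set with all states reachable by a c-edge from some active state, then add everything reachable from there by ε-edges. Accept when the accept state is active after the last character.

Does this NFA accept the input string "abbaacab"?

Answer: REJECT

Steps:
S₀ = ε-closure({0}) = {0,2,4}
'a' @ 1: {}  — no active states
rest 'bbaacab' ignored (set empty)
end set {} — state 1 not in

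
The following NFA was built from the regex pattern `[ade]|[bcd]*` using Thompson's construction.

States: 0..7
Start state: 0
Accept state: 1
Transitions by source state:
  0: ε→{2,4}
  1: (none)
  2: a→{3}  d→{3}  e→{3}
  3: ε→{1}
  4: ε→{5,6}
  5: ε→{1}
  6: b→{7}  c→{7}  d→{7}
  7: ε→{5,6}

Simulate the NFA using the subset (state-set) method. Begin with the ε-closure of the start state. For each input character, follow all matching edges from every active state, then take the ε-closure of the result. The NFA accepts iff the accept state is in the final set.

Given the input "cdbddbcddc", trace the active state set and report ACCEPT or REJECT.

Answer: ACCEPT

Trace:
S₀ = ε-closure({0}) = {0,1,2,4,5,6}
'c' @ 1: {1,5,6,7}  ✓accept
'd' @ 2: {1,5,6,7}  ✓accept
'b' @ 3: {1,5,6,7}  ✓accept
'd' @ 4: {1,5,6,7}  ✓accept
'd' @ 5: {1,5,6,7}  ✓accept
'b' @ 6: {1,5,6,7}  ✓accept
'c' @ 7: {1,5,6,7}  ✓accept
'd' @ 8: {1,5,6,7}  ✓accept
'd' @ 9: {1,5,6,7}  ✓accept
'c' @ 10: {1,5,6,7}  ✓accept
after full input: {1,5,6,7}  (accept=1 in)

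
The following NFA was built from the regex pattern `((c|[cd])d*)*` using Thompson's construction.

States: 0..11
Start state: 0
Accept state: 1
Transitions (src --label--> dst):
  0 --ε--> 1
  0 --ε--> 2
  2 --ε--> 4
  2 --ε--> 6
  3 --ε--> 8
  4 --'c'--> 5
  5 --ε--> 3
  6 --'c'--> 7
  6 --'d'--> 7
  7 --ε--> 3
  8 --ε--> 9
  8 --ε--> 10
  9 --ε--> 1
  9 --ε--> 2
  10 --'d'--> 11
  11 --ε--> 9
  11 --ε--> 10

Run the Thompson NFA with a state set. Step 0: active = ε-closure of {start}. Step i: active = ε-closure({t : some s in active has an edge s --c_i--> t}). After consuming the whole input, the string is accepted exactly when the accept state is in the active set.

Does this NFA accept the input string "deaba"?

S₀ = ε-closure({0}) = {0,1,2,4,6}
'd' @ 1: {1,2,3,4,6,7,8,9,10}  [accepting]
'e' @ 2: {}  — no active states
rest 'aba' ignored (set empty)
end set {} — state 1 not in

Answer: REJECT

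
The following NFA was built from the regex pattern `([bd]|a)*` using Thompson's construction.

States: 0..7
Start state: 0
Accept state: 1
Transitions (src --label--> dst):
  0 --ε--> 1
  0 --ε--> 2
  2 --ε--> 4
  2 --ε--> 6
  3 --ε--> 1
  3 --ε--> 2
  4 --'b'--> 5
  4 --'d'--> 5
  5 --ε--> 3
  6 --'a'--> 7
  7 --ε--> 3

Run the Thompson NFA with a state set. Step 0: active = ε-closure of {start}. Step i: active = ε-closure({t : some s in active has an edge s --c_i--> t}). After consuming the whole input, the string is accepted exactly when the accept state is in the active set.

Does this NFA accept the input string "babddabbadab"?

Answer: ACCEPT

Steps:
S₀ = ε-closure({0}) = {0,1,2,4,6}
'b' @ 1: {1,2,3,4,5,6}  ✓accept
'a' @ 2: {1,2,3,4,6,7}  ✓accept
'b' @ 3: {1,2,3,4,5,6}  ✓accept
'd' @ 4: {1,2,3,4,5,6}  ✓accept
'd' @ 5: {1,2,3,4,5,6}  ✓accept
'a' @ 6: {1,2,3,4,6,7}  ✓accept
'b' @ 7: {1,2,3,4,5,6}  ✓accept
'b' @ 8: {1,2,3,4,5,6}  ✓accept
'a' @ 9: {1,2,3,4,6,7}  ✓accept
'd' @ 10: {1,2,3,4,5,6}  ✓accept
'a' @ 11: {1,2,3,4,6,7}  ✓accept
'b' @ 12: {1,2,3,4,5,6}  ✓accept
end set {1,2,3,4,5,6} — state 1 in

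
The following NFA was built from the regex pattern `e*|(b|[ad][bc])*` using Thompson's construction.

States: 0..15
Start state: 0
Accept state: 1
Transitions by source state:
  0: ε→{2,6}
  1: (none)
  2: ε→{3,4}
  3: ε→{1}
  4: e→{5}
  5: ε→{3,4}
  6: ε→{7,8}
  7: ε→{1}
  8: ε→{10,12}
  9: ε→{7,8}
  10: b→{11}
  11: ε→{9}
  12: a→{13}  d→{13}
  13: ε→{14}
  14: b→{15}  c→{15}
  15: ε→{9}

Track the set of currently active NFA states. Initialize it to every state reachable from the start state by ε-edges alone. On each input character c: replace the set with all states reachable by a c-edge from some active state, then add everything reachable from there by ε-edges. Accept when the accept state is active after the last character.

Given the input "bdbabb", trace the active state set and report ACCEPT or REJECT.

initial (ε-close {0}): {0,1,2,3,4,6,7,8,10,12}
'b' @ 1: {1,7,8,9,10,11,12}  [accepting]
'd' @ 2: {13,14}
'b' @ 3: {1,7,8,9,10,12,15}  [accepting]
'a' @ 4: {13,14}
'b' @ 5: {1,7,8,9,10,12,15}  [accepting]
'b' @ 6: {1,7,8,9,10,11,12}  [accepting]
end set {1,7,8,9,10,11,12} — state 1 in

Answer: ACCEPT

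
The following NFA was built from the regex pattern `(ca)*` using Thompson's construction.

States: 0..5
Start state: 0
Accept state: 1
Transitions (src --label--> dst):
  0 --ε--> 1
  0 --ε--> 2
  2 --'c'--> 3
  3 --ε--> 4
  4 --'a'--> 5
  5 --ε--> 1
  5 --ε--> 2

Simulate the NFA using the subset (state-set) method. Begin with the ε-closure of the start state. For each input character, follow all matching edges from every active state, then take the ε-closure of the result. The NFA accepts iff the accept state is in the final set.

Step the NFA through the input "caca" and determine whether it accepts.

start: ε-closure({0}) = {0,1,2}
'c' @ 1: {3,4}
'a' @ 2: {1,2,5}  ✓accept
'c' @ 3: {3,4}
'a' @ 4: {1,2,5}  ✓accept
after full input: {1,2,5}  (accept=1 in)

Answer: ACCEPT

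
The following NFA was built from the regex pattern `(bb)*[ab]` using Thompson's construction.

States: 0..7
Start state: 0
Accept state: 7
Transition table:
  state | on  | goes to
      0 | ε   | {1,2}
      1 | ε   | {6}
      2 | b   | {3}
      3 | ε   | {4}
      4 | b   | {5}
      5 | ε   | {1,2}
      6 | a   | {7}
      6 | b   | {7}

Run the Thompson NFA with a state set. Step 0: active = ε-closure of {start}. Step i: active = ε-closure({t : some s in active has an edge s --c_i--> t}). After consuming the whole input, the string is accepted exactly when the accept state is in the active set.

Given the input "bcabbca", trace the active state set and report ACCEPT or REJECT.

Answer: REJECT

Derivation:
start: ε-closure({0}) = {0,1,2,6}
'b' @ 1: {3,4,7}  [accepting]
'c' @ 2: {}  — no active states
rest 'abbca' ignored (set empty)
end set {} — state 7 not in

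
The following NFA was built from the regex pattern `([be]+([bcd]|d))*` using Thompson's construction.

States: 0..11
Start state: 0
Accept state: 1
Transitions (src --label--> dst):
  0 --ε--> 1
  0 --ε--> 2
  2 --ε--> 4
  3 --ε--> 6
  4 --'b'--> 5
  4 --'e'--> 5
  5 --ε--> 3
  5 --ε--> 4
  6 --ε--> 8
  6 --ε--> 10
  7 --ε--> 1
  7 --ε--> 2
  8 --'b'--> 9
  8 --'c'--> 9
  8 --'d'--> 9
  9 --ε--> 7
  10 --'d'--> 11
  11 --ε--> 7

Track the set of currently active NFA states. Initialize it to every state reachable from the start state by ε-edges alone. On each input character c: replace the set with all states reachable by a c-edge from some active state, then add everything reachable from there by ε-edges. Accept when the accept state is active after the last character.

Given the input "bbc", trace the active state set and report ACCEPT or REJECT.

Answer: ACCEPT

Steps:
start: ε-closure({0}) = {0,1,2,4}
'b' @ 1: {3,4,5,6,8,10}
'b' @ 2: {1,2,3,4,5,6,7,8,9,10}  [accepting]
'c' @ 3: {1,2,4,7,9}  [accepting]
final: {1,2,4,7,9}; accept 1 in set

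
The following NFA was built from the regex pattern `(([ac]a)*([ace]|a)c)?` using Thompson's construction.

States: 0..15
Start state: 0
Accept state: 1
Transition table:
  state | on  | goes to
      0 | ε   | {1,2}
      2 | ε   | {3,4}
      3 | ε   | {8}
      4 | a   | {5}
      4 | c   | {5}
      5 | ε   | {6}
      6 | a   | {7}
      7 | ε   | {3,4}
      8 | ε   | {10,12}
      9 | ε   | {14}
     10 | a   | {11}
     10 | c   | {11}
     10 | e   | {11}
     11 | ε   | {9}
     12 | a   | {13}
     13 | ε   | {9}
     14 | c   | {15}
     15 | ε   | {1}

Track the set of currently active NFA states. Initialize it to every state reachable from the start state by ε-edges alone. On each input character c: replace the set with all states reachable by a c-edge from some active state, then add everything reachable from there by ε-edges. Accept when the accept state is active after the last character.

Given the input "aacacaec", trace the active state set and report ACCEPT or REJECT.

initial (ε-close {0}): {0,1,2,3,4,8,10,12}
'a' @ 1: {5,6,9,11,13,14}
'a' @ 2: {3,4,7,8,10,12}
'c' @ 3: {5,6,9,11,14}
'a' @ 4: {3,4,7,8,10,12}
'c' @ 5: {5,6,9,11,14}
'a' @ 6: {3,4,7,8,10,12}
'e' @ 7: {9,11,14}
'c' @ 8: {1,15}  [accepting]
final: {1,15}; accept 1 in set

Answer: ACCEPT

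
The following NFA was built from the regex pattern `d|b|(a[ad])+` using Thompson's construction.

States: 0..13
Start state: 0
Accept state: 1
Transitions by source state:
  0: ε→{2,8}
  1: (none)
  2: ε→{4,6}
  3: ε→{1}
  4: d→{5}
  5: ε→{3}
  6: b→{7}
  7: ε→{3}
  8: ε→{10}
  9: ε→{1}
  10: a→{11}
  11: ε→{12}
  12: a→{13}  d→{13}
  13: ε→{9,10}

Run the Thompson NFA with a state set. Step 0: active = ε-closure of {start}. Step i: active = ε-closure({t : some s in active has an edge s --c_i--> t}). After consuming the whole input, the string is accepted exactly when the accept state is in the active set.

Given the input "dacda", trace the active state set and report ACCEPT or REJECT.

start: ε-closure({0}) = {0,2,4,6,8,10}
'd' @ 1: {1,3,5}  [accepting]
'a' @ 2: {}  — dead — no transitions
rest 'cda' ignored (set empty)
end set {} — state 1 not in

Answer: REJECT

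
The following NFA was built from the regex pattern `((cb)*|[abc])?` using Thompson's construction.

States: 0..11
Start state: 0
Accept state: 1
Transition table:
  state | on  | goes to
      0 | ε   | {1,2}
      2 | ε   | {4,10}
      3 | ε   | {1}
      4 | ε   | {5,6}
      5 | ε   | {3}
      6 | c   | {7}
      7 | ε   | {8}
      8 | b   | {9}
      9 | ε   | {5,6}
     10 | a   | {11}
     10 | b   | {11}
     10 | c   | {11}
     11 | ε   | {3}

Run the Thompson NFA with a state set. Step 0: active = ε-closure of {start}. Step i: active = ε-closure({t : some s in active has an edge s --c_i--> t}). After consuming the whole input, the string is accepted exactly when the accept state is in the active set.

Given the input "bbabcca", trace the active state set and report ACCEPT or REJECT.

Answer: REJECT

Derivation:
initial (ε-close {0}): {0,1,2,3,4,5,6,10}
'b' @ 1: {1,3,11}  [accepting]
'b' @ 2: {}  — dead — no transitions
rest 'abcca' ignored (set empty)
after full input: {}  (accept=1 not in)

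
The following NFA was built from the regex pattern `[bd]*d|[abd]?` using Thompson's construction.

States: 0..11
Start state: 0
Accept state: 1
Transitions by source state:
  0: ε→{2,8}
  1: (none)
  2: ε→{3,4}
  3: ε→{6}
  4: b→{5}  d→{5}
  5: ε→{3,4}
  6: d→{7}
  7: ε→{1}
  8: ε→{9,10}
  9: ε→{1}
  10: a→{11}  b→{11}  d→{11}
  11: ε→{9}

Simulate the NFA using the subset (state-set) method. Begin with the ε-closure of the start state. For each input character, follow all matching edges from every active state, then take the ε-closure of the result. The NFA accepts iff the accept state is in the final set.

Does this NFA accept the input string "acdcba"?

Answer: REJECT

Trace:
start: ε-closure({0}) = {0,1,2,3,4,6,8,9,10}
'a' @ 1: {1,9,11}  [accepting]
'c' @ 2: {}  — no active states
rest 'dcba' ignored (set empty)
final: {}; accept 1 not in set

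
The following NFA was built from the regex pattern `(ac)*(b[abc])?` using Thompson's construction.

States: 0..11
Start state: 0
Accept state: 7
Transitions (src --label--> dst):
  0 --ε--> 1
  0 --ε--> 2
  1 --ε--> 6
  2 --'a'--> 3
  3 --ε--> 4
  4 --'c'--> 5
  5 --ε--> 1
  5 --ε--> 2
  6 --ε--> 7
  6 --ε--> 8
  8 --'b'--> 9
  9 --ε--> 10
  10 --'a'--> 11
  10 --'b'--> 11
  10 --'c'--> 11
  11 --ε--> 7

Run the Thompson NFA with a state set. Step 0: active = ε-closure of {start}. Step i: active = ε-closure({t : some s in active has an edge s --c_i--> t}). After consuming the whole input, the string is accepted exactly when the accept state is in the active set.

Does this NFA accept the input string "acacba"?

Answer: ACCEPT

Trace:
start: ε-closure({0}) = {0,1,2,6,7,8}
'a' @ 1: {3,4}
'c' @ 2: {1,2,5,6,7,8}  ✓accept
'a' @ 3: {3,4}
'c' @ 4: {1,2,5,6,7,8}  ✓accept
'b' @ 5: {9,10}
'a' @ 6: {7,11}  ✓accept
final: {7,11}; accept 7 in set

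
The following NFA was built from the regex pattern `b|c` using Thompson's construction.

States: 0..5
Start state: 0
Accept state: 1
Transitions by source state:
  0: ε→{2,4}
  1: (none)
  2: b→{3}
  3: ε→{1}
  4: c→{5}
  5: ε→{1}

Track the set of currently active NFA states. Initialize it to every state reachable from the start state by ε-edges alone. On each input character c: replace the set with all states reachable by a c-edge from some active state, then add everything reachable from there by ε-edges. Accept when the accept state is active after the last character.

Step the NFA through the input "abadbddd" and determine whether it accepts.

Answer: REJECT

Derivation:
S₀ = ε-closure({0}) = {0,2,4}
'a' @ 1: {}  — dead — no transitions
rest 'badbddd' ignored (set empty)
final: {}; accept 1 not in set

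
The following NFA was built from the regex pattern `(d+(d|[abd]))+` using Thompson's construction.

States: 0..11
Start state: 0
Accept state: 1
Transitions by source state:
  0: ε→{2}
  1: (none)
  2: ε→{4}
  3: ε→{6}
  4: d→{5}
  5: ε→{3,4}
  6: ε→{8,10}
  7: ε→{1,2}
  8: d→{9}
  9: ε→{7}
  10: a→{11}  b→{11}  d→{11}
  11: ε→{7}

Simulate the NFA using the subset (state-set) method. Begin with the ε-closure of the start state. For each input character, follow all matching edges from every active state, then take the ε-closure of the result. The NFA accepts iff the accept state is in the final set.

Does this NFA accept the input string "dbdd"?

initial (ε-close {0}): {0,2,4}
'd' @ 1: {3,4,5,6,8,10}
'b' @ 2: {1,2,4,7,11}  [accepting]
'd' @ 3: {3,4,5,6,8,10}
'd' @ 4: {1,2,3,4,5,6,7,8,9,10,11}  [accepting]
after full input: {1,2,3,4,5,6,7,8,9,10,11}  (accept=1 in)

Answer: ACCEPT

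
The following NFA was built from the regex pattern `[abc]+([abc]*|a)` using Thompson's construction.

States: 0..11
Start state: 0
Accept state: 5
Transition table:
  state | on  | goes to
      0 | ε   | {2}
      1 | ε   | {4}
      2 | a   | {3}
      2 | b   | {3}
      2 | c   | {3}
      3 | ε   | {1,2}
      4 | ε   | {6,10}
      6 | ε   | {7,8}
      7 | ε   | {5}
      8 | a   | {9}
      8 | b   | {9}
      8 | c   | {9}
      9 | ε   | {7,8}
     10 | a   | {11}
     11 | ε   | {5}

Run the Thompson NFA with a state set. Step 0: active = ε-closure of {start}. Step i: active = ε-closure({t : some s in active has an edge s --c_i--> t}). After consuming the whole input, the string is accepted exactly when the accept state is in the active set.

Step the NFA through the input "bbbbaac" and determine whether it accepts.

Answer: ACCEPT

Derivation:
start: ε-closure({0}) = {0,2}
'b' @ 1: {1,2,3,4,5,6,7,8,10}  ✓accept
'b' @ 2: {1,2,3,4,5,6,7,8,9,10}  ✓accept
'b' @ 3: {1,2,3,4,5,6,7,8,9,10}  ✓accept
'b' @ 4: {1,2,3,4,5,6,7,8,9,10}  ✓accept
'a' @ 5: {1,2,3,4,5,6,7,8,9,10,11}  ✓accept
'a' @ 6: {1,2,3,4,5,6,7,8,9,10,11}  ✓accept
'c' @ 7: {1,2,3,4,5,6,7,8,9,10}  ✓accept
final: {1,2,3,4,5,6,7,8,9,10}; accept 5 in set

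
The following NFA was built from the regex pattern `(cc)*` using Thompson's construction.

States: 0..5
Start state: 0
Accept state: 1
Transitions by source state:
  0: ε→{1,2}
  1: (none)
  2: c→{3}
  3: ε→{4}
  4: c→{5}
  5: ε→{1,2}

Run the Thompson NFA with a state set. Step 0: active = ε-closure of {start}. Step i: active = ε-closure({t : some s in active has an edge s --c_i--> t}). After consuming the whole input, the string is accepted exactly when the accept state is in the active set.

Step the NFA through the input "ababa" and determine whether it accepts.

initial (ε-close {0}): {0,1,2}
'a' @ 1: {}  — state set empty
rest 'baba' ignored (set empty)
after full input: {}  (accept=1 not in)

Answer: REJECT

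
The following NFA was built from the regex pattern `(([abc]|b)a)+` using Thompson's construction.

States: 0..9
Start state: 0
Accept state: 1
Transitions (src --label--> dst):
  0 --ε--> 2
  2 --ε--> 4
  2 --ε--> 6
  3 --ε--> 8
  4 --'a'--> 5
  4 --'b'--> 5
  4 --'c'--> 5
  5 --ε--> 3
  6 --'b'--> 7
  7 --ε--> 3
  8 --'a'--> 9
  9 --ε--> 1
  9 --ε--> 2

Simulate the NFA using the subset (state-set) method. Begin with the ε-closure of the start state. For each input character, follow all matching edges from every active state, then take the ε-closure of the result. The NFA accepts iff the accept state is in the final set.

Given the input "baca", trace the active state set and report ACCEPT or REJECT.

S₀ = ε-closure({0}) = {0,2,4,6}
'b' @ 1: {3,5,7,8}
'a' @ 2: {1,2,4,6,9}  ✓accept
'c' @ 3: {3,5,8}
'a' @ 4: {1,2,4,6,9}  ✓accept
end set {1,2,4,6,9} — state 1 in

Answer: ACCEPT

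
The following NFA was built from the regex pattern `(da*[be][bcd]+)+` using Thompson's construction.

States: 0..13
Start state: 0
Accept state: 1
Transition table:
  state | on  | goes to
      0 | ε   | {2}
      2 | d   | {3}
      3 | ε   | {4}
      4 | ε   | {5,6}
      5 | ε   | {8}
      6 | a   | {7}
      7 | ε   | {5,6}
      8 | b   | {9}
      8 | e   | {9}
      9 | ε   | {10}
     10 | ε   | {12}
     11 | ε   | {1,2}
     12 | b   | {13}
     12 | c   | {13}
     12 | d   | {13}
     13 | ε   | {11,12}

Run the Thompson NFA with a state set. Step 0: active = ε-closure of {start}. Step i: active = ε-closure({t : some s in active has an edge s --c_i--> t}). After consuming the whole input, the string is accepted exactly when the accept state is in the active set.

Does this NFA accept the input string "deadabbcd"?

start: ε-closure({0}) = {0,2}
'd' @ 1: {3,4,5,6,8}
'e' @ 2: {9,10,12}
'a' @ 3: {}  — no active states
rest 'dabbcd' ignored (set empty)
after full input: {}  (accept=1 not in)

Answer: REJECT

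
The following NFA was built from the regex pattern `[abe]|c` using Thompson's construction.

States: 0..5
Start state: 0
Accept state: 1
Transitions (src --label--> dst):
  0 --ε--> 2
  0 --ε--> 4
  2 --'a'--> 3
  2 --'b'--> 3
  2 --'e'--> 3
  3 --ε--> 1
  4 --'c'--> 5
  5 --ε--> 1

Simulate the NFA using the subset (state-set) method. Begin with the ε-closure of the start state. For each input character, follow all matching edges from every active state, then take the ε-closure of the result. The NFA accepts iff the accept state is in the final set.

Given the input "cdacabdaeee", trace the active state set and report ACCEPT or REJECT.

Answer: REJECT

Trace:
S₀ = ε-closure({0}) = {0,2,4}
'c' @ 1: {1,5}  (accept∈set)
'd' @ 2: {}  — dead — no transitions
rest 'acabdaeee' ignored (set empty)
final: {}; accept 1 not in set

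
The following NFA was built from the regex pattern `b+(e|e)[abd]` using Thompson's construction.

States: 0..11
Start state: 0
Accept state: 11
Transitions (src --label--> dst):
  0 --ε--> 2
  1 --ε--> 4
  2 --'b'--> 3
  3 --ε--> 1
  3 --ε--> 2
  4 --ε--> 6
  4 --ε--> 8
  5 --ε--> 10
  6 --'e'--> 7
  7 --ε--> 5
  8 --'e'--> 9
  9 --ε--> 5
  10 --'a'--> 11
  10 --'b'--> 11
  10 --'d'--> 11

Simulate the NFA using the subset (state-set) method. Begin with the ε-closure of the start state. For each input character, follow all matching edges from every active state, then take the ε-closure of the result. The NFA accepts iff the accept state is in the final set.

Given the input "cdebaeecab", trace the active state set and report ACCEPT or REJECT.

start: ε-closure({0}) = {0,2}
'c' @ 1: {}  — dead — no transitions
rest 'debaeecab' ignored (set empty)
end set {} — state 11 not in

Answer: REJECT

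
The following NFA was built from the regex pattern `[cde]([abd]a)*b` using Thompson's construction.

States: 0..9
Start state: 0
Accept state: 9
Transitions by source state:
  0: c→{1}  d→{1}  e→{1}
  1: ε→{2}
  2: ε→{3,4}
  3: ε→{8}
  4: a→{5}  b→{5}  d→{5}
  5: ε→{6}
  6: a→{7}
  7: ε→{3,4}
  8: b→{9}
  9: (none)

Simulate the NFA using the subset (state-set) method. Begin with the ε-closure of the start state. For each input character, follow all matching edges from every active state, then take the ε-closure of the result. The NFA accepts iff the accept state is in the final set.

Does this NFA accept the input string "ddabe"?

start: ε-closure({0}) = {0}
'd' @ 1: {1,2,3,4,8}
'd' @ 2: {5,6}
'a' @ 3: {3,4,7,8}
'b' @ 4: {5,6,9}  [accepting]
'e' @ 5: {}  — dead — no transitions
after full input: {}  (accept=9 not in)

Answer: REJECT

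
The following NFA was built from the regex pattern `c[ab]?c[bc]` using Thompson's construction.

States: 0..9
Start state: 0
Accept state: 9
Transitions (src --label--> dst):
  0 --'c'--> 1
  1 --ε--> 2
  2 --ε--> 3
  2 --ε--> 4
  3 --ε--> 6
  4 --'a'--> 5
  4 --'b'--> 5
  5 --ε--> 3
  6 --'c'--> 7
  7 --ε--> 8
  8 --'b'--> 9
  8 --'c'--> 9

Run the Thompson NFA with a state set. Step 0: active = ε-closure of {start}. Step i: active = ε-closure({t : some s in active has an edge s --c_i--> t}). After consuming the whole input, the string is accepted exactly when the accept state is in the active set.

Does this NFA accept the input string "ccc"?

Answer: ACCEPT

Derivation:
initial (ε-close {0}): {0}
'c' @ 1: {1,2,3,4,6}
'c' @ 2: {7,8}
'c' @ 3: {9}  ✓accept
final: {9}; accept 9 in set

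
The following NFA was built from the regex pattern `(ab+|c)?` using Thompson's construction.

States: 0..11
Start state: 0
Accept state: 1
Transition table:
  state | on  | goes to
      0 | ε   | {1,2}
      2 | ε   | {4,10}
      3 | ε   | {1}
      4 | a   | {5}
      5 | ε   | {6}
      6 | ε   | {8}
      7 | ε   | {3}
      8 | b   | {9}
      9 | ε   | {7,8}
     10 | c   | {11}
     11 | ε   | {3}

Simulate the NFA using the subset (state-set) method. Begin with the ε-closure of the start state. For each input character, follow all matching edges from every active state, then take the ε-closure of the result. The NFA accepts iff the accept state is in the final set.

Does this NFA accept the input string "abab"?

Answer: REJECT

Steps:
start: ε-closure({0}) = {0,1,2,4,10}
'a' @ 1: {5,6,8}
'b' @ 2: {1,3,7,8,9}  [accepting]
'a' @ 3: {}  — no active states
rest 'b' ignored (set empty)
final: {}; accept 1 not in set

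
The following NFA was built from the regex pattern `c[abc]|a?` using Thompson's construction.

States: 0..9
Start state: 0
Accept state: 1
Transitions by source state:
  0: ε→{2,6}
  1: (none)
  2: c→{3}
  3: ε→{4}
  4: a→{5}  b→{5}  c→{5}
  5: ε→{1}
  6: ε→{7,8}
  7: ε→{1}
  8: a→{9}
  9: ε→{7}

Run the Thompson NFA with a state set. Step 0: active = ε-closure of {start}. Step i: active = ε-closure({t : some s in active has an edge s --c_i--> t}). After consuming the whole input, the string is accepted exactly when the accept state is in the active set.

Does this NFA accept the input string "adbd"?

initial (ε-close {0}): {0,1,2,6,7,8}
'a' @ 1: {1,7,9}  (accept∈set)
'd' @ 2: {}  — state set empty
rest 'bd' ignored (set empty)
after full input: {}  (accept=1 not in)

Answer: REJECT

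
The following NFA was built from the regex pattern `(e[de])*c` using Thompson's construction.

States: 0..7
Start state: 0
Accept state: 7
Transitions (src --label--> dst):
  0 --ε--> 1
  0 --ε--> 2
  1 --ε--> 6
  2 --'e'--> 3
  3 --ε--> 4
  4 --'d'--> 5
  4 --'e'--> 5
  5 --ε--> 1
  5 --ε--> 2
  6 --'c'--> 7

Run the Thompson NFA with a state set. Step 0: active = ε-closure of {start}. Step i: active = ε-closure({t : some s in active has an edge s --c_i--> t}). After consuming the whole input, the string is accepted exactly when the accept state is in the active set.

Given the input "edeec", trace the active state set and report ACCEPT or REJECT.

Answer: ACCEPT

Steps:
start: ε-closure({0}) = {0,1,2,6}
'e' @ 1: {3,4}
'd' @ 2: {1,2,5,6}
'e' @ 3: {3,4}
'e' @ 4: {1,2,5,6}
'c' @ 5: {7}  [accepting]
final: {7}; accept 7 in set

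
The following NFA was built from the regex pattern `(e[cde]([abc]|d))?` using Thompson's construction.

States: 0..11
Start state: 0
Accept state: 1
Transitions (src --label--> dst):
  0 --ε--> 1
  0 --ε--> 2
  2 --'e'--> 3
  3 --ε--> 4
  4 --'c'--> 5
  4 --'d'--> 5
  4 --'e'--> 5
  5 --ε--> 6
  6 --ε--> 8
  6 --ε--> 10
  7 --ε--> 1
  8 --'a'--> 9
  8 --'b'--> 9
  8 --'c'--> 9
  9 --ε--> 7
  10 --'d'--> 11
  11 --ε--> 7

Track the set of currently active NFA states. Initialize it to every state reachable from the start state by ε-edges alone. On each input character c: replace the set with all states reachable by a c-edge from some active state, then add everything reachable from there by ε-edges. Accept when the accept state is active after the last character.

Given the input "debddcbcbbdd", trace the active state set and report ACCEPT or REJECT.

Answer: REJECT

Steps:
start: ε-closure({0}) = {0,1,2}
'd' @ 1: {}  — state set empty
rest 'ebddcbcbbdd' ignored (set empty)
end set {} — state 1 not in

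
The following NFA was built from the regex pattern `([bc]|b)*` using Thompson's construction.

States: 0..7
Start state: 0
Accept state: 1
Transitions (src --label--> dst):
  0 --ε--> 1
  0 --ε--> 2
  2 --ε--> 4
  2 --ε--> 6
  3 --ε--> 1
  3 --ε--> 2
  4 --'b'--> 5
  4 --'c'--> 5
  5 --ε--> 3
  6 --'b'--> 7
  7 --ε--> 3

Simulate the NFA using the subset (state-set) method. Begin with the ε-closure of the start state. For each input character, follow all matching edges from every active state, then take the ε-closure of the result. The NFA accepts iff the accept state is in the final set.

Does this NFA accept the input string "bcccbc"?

Answer: ACCEPT

Derivation:
initial (ε-close {0}): {0,1,2,4,6}
'b' @ 1: {1,2,3,4,5,6,7}  ✓accept
'c' @ 2: {1,2,3,4,5,6}  ✓accept
'c' @ 3: {1,2,3,4,5,6}  ✓accept
'c' @ 4: {1,2,3,4,5,6}  ✓accept
'b' @ 5: {1,2,3,4,5,6,7}  ✓accept
'c' @ 6: {1,2,3,4,5,6}  ✓accept
after full input: {1,2,3,4,5,6}  (accept=1 in)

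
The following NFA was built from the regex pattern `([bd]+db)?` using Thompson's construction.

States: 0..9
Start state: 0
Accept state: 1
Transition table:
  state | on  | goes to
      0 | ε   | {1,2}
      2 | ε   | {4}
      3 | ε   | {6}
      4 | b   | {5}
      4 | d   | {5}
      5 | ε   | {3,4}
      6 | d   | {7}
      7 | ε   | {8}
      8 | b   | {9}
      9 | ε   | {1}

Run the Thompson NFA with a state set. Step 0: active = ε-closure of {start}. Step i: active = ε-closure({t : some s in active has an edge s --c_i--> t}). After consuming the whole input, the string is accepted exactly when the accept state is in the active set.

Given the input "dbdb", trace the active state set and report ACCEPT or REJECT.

S₀ = ε-closure({0}) = {0,1,2,4}
'd' @ 1: {3,4,5,6}
'b' @ 2: {3,4,5,6}
'd' @ 3: {3,4,5,6,7,8}
'b' @ 4: {1,3,4,5,6,9}  [accepting]
final: {1,3,4,5,6,9}; accept 1 in set

Answer: ACCEPT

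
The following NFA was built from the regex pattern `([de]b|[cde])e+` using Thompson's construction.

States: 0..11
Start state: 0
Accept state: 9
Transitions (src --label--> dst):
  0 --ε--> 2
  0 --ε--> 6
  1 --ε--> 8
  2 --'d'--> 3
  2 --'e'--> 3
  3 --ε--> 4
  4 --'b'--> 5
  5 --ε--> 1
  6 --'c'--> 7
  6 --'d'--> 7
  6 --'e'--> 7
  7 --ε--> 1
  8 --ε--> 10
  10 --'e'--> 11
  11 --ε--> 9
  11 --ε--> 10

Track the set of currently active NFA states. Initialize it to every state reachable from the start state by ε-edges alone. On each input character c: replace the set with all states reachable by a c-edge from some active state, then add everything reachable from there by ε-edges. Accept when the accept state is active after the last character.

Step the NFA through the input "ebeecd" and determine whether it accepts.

Answer: REJECT

Derivation:
initial (ε-close {0}): {0,2,6}
'e' @ 1: {1,3,4,7,8,10}
'b' @ 2: {1,5,8,10}
'e' @ 3: {9,10,11}  (accept∈set)
'e' @ 4: {9,10,11}  (accept∈set)
'c' @ 5: {}  — dead — no transitions
rest 'd' ignored (set empty)
after full input: {}  (accept=9 not in)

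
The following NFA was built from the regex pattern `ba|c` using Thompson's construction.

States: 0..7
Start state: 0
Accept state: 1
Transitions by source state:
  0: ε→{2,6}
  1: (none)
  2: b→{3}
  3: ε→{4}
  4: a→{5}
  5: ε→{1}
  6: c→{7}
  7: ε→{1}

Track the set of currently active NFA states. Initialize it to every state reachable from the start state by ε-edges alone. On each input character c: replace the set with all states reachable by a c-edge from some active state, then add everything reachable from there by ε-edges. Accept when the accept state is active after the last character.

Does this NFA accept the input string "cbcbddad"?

initial (ε-close {0}): {0,2,6}
'c' @ 1: {1,7}  ✓accept
'b' @ 2: {}  — dead — no transitions
rest 'cbddad' ignored (set empty)
end set {} — state 1 not in

Answer: REJECT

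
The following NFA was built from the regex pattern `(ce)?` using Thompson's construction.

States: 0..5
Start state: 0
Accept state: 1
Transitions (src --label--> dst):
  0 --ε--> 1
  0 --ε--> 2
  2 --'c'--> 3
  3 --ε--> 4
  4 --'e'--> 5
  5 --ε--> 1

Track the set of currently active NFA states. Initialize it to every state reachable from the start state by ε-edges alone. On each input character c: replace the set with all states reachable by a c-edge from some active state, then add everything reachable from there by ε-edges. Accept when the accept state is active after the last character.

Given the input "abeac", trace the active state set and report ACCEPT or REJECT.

S₀ = ε-closure({0}) = {0,1,2}
'a' @ 1: {}  — dead — no transitions
rest 'beac' ignored (set empty)
end set {} — state 1 not in

Answer: REJECT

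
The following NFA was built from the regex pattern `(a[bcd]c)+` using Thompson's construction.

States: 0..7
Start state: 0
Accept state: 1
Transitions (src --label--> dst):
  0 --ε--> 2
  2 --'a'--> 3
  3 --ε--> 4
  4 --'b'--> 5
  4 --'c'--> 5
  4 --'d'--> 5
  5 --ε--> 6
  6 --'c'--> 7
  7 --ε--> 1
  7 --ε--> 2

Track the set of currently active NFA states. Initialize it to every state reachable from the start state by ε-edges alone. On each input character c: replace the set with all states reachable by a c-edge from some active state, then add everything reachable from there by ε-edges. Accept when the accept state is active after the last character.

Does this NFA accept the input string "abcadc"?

start: ε-closure({0}) = {0,2}
'a' @ 1: {3,4}
'b' @ 2: {5,6}
'c' @ 3: {1,2,7}  [accepting]
'a' @ 4: {3,4}
'd' @ 5: {5,6}
'c' @ 6: {1,2,7}  [accepting]
final: {1,2,7}; accept 1 in set

Answer: ACCEPT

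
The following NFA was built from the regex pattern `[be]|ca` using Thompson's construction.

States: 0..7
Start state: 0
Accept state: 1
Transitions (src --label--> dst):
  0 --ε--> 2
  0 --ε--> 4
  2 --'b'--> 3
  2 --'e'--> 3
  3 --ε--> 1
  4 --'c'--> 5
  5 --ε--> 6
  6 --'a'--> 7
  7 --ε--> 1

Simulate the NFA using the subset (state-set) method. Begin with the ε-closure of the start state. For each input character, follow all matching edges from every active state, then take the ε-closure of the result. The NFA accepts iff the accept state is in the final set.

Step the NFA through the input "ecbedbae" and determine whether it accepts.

start: ε-closure({0}) = {0,2,4}
'e' @ 1: {1,3}  ✓accept
'c' @ 2: {}  — no active states
rest 'bedbae' ignored (set empty)
end set {} — state 1 not in

Answer: REJECT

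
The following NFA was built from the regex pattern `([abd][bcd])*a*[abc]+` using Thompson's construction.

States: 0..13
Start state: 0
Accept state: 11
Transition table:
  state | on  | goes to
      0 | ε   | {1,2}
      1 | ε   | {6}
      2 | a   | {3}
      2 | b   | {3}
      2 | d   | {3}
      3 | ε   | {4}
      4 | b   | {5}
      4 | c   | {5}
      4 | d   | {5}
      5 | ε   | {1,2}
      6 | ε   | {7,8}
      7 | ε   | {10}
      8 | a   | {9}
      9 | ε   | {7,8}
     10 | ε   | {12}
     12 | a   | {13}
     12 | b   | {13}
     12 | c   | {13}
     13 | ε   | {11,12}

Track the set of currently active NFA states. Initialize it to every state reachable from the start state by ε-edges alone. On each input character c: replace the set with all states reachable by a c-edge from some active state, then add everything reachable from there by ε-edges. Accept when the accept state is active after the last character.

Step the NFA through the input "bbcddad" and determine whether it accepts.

S₀ = ε-closure({0}) = {0,1,2,6,7,8,10,12}
'b' @ 1: {3,4,11,12,13}  [accepting]
'b' @ 2: {1,2,5,6,7,8,10,11,12,13}  [accepting]
'c' @ 3: {11,12,13}  [accepting]
'd' @ 4: {}  — state set empty
rest 'dad' ignored (set empty)
after full input: {}  (accept=11 not in)

Answer: REJECT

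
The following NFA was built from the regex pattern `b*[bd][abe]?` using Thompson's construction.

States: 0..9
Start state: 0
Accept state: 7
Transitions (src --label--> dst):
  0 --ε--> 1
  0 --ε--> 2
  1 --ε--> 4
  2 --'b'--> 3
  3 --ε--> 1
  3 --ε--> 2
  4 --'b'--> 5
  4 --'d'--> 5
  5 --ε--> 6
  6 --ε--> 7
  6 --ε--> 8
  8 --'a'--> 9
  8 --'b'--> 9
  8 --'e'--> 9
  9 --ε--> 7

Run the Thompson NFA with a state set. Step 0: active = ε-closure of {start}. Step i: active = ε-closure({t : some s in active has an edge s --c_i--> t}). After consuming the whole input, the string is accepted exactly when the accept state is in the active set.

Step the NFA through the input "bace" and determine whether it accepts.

Answer: REJECT

Derivation:
S₀ = ε-closure({0}) = {0,1,2,4}
'b' @ 1: {1,2,3,4,5,6,7,8}  [accepting]
'a' @ 2: {7,9}  [accepting]
'c' @ 3: {}  — dead — no transitions
rest 'e' ignored (set empty)
final: {}; accept 7 not in set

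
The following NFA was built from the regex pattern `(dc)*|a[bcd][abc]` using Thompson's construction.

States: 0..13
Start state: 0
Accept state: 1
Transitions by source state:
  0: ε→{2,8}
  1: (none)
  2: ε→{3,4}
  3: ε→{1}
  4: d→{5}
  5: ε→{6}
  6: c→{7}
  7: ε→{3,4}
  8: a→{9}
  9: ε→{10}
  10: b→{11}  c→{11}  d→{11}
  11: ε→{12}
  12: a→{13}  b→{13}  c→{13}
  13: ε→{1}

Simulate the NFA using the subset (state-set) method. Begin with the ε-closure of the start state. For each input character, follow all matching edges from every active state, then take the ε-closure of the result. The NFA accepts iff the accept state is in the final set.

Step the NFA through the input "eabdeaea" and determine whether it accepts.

Answer: REJECT

Trace:
S₀ = ε-closure({0}) = {0,1,2,3,4,8}
'e' @ 1: {}  — state set empty
rest 'abdeaea' ignored (set empty)
final: {}; accept 1 not in set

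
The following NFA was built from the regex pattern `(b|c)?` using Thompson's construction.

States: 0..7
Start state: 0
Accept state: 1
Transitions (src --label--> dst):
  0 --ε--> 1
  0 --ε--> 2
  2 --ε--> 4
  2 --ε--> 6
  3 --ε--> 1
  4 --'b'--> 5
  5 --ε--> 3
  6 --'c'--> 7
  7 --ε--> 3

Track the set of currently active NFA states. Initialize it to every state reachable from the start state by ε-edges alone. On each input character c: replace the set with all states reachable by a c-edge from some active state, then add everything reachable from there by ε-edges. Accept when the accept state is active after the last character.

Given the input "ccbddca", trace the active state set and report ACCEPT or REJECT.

start: ε-closure({0}) = {0,1,2,4,6}
'c' @ 1: {1,3,7}  ✓accept
'c' @ 2: {}  — state set empty
rest 'bddca' ignored (set empty)
end set {} — state 1 not in

Answer: REJECT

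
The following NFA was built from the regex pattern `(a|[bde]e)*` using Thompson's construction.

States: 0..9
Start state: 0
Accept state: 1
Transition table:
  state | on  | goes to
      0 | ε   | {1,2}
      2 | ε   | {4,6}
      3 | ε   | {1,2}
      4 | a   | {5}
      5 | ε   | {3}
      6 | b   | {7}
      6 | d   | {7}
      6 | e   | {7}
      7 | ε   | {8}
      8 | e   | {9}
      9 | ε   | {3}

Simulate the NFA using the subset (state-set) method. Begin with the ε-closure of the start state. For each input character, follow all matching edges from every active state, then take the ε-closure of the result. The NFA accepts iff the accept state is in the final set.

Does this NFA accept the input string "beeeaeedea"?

Answer: ACCEPT

Steps:
initial (ε-close {0}): {0,1,2,4,6}
'b' @ 1: {7,8}
'e' @ 2: {1,2,3,4,6,9}  [accepting]
'e' @ 3: {7,8}
'e' @ 4: {1,2,3,4,6,9}  [accepting]
'a' @ 5: {1,2,3,4,5,6}  [accepting]
'e' @ 6: {7,8}
'e' @ 7: {1,2,3,4,6,9}  [accepting]
'd' @ 8: {7,8}
'e' @ 9: {1,2,3,4,6,9}  [accepting]
'a' @ 10: {1,2,3,4,5,6}  [accepting]
final: {1,2,3,4,5,6}; accept 1 in set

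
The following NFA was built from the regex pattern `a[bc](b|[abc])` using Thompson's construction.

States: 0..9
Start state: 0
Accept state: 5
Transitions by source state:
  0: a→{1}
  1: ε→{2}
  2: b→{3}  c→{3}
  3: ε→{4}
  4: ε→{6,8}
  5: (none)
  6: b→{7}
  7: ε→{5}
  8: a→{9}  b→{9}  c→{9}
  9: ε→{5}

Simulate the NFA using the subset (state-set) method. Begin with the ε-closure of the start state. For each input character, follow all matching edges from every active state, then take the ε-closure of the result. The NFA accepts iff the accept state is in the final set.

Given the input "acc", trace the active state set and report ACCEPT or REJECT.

start: ε-closure({0}) = {0}
'a' @ 1: {1,2}
'c' @ 2: {3,4,6,8}
'c' @ 3: {5,9}  ✓accept
final: {5,9}; accept 5 in set

Answer: ACCEPT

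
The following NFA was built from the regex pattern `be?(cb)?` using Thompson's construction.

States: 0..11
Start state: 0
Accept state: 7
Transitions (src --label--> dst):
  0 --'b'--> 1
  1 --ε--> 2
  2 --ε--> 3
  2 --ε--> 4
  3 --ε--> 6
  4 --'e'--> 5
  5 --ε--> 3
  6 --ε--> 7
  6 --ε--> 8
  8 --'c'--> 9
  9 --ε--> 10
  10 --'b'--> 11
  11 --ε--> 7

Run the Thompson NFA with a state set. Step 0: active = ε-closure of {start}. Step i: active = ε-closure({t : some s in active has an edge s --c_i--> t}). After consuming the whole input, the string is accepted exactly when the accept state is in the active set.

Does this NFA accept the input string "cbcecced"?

Answer: REJECT

Derivation:
S₀ = ε-closure({0}) = {0}
'c' @ 1: {}  — state set empty
rest 'bcecced' ignored (set empty)
end set {} — state 7 not in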